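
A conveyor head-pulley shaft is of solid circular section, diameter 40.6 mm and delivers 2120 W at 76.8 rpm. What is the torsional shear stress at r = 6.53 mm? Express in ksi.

ω = 2π·76.8/60 = 8.042 rad/s, so T = P/ω = 2120 / 8.042 = 263.6 N·m.
J = πd⁴/32 = π(0.0406)⁴/32 = 2.667×10^-7 m⁴.
Shear stress varies linearly with radius: τ = T·r/J = 263.6 × 0.00653 / 2.667×10^-7 = 6.453×10^6 Pa.

0.936 ksi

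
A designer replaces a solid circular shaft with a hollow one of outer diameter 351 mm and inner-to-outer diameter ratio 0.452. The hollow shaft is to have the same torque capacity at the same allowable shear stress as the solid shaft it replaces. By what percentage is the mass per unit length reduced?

18.1 %

Equal τ_max and T ⇒ the solid shaft needs d_s³ = d_o³(1−k⁴), so d_s = 351·(1−0.452⁴)^(1/3) = 346.0 mm.
Area ratio A_h/A_s = d_o²(1−k²)/d_s² = (1−k²)/(1−k⁴)^(2/3) = 0.8186.
Mass saving = 1 − 0.8186 = 18.1 %.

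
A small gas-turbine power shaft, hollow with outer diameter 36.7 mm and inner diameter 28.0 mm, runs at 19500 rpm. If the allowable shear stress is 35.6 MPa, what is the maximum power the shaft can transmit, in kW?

467 kW

J = π(d_o⁴ − d_i⁴)/32 = π(0.0367⁴ − 0.0280⁴)/32 = 1.178×10^-7 m⁴.
T_max = τ_allow·J/r = 3.56×10^7 × 1.178×10^-7 / 0.0184 = 228.5 N·m.
ω = 2π·19500/60 = 2042 rad/s, so P_max = T_max·ω = 4.665×10^5 W.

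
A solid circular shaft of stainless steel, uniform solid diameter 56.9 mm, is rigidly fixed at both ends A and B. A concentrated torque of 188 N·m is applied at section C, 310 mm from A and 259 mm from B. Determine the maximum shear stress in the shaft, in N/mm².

2.83 N/mm²

With uniform GJ and both ends fixed, compatibility θ_AC = θ_CB gives T_A·a = T_B·b, together with T_A + T_B = T₀.
T_A = T₀·b/(a+b) = 188.0·259/569.0 = 85.57 N·m; T_B = 102.4 N·m.
τ in each portion: τ_AC = 2.37×10^6 Pa, τ_CB = 2.83×10^6 Pa; maximum is in CB.
τ_max = T_CB·r/J = 102.4·0.0284/1.03×10^-6 = 2.832×10^6 Pa.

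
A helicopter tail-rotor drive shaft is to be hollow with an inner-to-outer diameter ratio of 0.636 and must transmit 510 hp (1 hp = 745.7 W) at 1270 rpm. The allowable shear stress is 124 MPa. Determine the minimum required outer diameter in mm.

ω = 2π·1270/60 = 133.0 rad/s, so T = P/ω = 510×745.7 / 133.0 = 2860 N·m.
For a hollow shaft with d_i/d_o = 0.636: τ_max = 16T/(π d_o³ (1−k⁴)), so d_o = [16T/(π τ_allow (1−k⁴))]^(1/3) = [16·2860/(π·1.24×10^8·0.8364)]^(1/3) = 0.05198 m.

52.0 mm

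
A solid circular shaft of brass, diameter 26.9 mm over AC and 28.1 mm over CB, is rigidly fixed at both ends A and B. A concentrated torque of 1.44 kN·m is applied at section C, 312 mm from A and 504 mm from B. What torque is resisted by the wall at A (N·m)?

Compatibility: T_A·a/J_AC = T_B·b/J_CB with T_A + T_B = T₀.
J_AC = 5.14×10^-8 m⁴, J_CB = 6.12×10^-8 m⁴, so T_A = T₀·(J_AC/a)/((J_AC/a)+(J_CB/b)) = 829.0 N·m, T_B = 611.0 N·m.

829 N·m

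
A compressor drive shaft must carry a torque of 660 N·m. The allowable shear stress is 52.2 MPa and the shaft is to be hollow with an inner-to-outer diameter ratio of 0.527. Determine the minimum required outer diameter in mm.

For a hollow shaft with d_i/d_o = 0.527: τ_max = 16T/(π d_o³ (1−k⁴)), so d_o = [16T/(π τ_allow (1−k⁴))]^(1/3) = [16·660.0/(π·5.22×10^7·0.9229)]^(1/3) = 0.04117 m.

41.2 mm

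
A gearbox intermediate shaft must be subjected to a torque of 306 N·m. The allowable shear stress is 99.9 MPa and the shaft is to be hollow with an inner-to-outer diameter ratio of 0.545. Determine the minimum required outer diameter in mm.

25.8 mm

For a hollow shaft with d_i/d_o = 0.545: τ_max = 16T/(π d_o³ (1−k⁴)), so d_o = [16T/(π τ_allow (1−k⁴))]^(1/3) = [16·306.0/(π·9.99×10^7·0.9118)]^(1/3) = 0.02577 m.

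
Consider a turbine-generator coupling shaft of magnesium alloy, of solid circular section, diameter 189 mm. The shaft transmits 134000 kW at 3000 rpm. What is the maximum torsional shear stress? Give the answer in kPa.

322000 kPa

ω = 2π·3000/60 = 314.2 rad/s, so T = P/ω = 134000×10³ / 314.2 = 426500 N·m.
J = πd⁴/32 = π(0.189)⁴/32 = 1.253×10^-4 m⁴.
τ_max = T·r/J = 426500 × 0.0945 / 1.253×10^-4 = 3.218×10^8 Pa.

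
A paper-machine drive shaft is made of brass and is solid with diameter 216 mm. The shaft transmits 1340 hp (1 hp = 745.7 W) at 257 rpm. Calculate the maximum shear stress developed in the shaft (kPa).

ω = 2π·257/60 = 26.91 rad/s, so T = P/ω = 1340×745.7 / 26.91 = 37130 N·m.
J = πd⁴/32 = π(0.216)⁴/32 = 2.137×10^-4 m⁴.
τ_max = T·r/J = 37130 × 0.108 / 2.137×10^-4 = 1.876×10^7 Pa.

18800 kPa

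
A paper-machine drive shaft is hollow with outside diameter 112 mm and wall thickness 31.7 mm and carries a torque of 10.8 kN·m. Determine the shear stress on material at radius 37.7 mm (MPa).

J = π(d_o⁴ − d_i⁴)/32 = π(0.112⁴ − 0.0486⁴)/32 = 1.490×10^-5 m⁴.
Shear stress varies linearly with radius: τ = T·r/J = 10800 × 0.0377 / 1.490×10^-5 = 2.733×10^7 Pa.

27.3 MPa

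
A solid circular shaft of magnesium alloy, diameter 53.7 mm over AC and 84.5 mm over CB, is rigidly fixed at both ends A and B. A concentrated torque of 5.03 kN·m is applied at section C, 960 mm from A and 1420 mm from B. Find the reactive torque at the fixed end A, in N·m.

Compatibility: T_A·a/J_AC = T_B·b/J_CB with T_A + T_B = T₀.
J_AC = 8.16×10^-7 m⁴, J_CB = 5.01×10^-6 m⁴, so T_A = T₀·(J_AC/a)/((J_AC/a)+(J_CB/b)) = 977.7 N·m, T_B = 4052 N·m.

978 N·m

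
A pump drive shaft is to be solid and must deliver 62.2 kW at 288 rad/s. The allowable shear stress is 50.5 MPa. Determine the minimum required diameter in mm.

27.9 mm

ω = 288 rad/s, so T = P/ω = 62.2×10³ / 288.0 = 216.0 N·m.
For a solid shaft τ_max = 16T/(πd³), so d = (16T/(π τ_allow))^(1/3) = (16·216.0/(π·5.05×10^7))^(1/3) = 0.02793 m.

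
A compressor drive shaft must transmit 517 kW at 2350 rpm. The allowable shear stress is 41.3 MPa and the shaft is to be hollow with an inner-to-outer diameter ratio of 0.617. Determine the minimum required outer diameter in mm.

ω = 2π·2350/60 = 246.1 rad/s, so T = P/ω = 517×10³ / 246.1 = 2101 N·m.
For a hollow shaft with d_i/d_o = 0.617: τ_max = 16T/(π d_o³ (1−k⁴)), so d_o = [16T/(π τ_allow (1−k⁴))]^(1/3) = [16·2101/(π·4.13×10^7·0.8551)]^(1/3) = 0.06716 m.

67.2 mm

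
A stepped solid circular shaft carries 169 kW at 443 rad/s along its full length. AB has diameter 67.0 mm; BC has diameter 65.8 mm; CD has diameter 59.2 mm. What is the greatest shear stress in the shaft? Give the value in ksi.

ω = 443 rad/s, so T = P/ω = 169×10³ / 443.0 = 381.5 N·m.
Under the same torque, τ_max = 16T/(πd³) is largest where d is smallest — segment CD (d = 59.2 mm).
τ_max = 16·381.5/(π·(0.0592)³) = 9.365×10^6 Pa.

1.36 ksi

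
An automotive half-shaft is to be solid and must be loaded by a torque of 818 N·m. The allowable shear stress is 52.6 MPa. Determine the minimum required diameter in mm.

42.9 mm

For a solid shaft τ_max = 16T/(πd³), so d = (16T/(π τ_allow))^(1/3) = (16·818.0/(π·5.26×10^7))^(1/3) = 0.04294 m.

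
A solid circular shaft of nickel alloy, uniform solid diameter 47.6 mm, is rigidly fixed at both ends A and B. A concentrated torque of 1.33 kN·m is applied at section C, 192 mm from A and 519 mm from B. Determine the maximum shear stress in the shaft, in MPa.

With uniform GJ and both ends fixed, compatibility θ_AC = θ_CB gives T_A·a = T_B·b, together with T_A + T_B = T₀.
T_A = T₀·b/(a+b) = 1330·519/711.0 = 970.8 N·m; T_B = 359.2 N·m.
τ in each portion: τ_AC = 4.58×10^7 Pa, τ_CB = 1.70×10^7 Pa; maximum is in AC.
τ_max = T_AC·r/J = 970.8·0.0238/5.04×10^-7 = 4.585×10^7 Pa.

45.8 MPa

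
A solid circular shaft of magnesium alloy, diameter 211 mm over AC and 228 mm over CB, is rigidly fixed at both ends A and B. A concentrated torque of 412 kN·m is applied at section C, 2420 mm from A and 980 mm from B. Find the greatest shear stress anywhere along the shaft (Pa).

1.36e8 Pa

Compatibility: T_A·a/J_AC = T_B·b/J_CB with T_A + T_B = T₀.
J_AC = 1.95×10^-4 m⁴, J_CB = 2.65×10^-4 m⁴, so T_A = T₀·(J_AC/a)/((J_AC/a)+(J_CB/b)) = 94350 N·m, T_B = 317600 N·m.
τ in each portion: τ_AC = 5.12×10^7 Pa, τ_CB = 1.36×10^8 Pa; maximum is in CB.
τ_max = T_CB·r/J = 317600·0.114/2.65×10^-4 = 1.365×10^8 Pa.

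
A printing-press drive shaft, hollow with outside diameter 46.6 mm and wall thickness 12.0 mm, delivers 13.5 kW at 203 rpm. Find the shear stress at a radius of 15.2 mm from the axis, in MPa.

22.1 MPa

ω = 2π·203/60 = 21.26 rad/s, so T = P/ω = 13.5×10³ / 21.26 = 635.1 N·m.
J = π(d_o⁴ − d_i⁴)/32 = π(0.0466⁴ − 0.0226⁴)/32 = 4.373×10^-7 m⁴.
Shear stress varies linearly with radius: τ = T·r/J = 635.1 × 0.0152 / 4.373×10^-7 = 2.207×10^7 Pa.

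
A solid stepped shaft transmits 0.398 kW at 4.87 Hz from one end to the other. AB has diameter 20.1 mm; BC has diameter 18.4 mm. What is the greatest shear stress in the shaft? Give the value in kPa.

ω = 2π·4.87 = 30.60 rad/s, so T = P/ω = 0.398×10³ / 30.60 = 13.01 N·m.
Under the same torque, τ_max = 16T/(πd³) is largest where d is smallest — segment BC (d = 18.4 mm).
τ_max = 16·13.01/(π·(0.0184)³) = 1.063×10^7 Pa.

10600 kPa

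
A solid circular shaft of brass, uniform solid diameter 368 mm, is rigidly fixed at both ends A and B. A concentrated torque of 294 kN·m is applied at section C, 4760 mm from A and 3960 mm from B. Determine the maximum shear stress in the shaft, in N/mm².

16.4 N/mm²

With uniform GJ and both ends fixed, compatibility θ_AC = θ_CB gives T_A·a = T_B·b, together with T_A + T_B = T₀.
T_A = T₀·b/(a+b) = 294000·3960/8720 = 133500 N·m; T_B = 160500 N·m.
τ in each portion: τ_AC = 1.36×10^7 Pa, τ_CB = 1.64×10^7 Pa; maximum is in CB.
τ_max = T_CB·r/J = 160500·0.184/1.80×10^-3 = 1.640×10^7 Pa.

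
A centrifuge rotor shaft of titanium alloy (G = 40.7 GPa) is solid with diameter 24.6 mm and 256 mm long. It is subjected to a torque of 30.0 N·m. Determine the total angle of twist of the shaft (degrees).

0.301°

J = πd⁴/32 = π(0.0246)⁴/32 = 3.595×10^-8 m⁴.
θ = T·L/(G·J) = 30.00 × 0.256 / (40.7×10⁹ × 3.595×10^-8) = 5.248×10^-3 rad.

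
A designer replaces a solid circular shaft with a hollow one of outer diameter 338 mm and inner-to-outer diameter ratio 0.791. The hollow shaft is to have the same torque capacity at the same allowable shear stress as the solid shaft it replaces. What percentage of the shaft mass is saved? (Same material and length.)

Equal τ_max and T ⇒ the solid shaft needs d_s³ = d_o³(1−k⁴), so d_s = 338·(1−0.791⁴)^(1/3) = 286.4 mm.
Area ratio A_h/A_s = d_o²(1−k²)/d_s² = (1−k²)/(1−k⁴)^(2/3) = 0.5213.
Mass saving = 1 − 0.5213 = 47.9 %.

47.9 %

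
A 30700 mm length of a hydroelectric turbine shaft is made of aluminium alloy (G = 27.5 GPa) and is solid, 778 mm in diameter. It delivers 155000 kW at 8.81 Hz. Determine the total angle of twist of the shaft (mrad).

86.9 mrad

ω = 2π·8.81 = 55.35 rad/s, so T = P/ω = 155000×10³ / 55.35 = 2.800e6 N·m.
J = πd⁴/32 = π(0.778)⁴/32 = 0.03597 m⁴.
θ = T·L/(G·J) = 2.800e6 × 30.7 / (27.5×10⁹ × 0.03597) = 0.08691 rad.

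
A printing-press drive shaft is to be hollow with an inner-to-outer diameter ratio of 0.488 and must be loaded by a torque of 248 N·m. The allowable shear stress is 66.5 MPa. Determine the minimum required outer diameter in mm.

For a hollow shaft with d_i/d_o = 0.488: τ_max = 16T/(π d_o³ (1−k⁴)), so d_o = [16T/(π τ_allow (1−k⁴))]^(1/3) = [16·248.0/(π·6.65×10^7·0.9433)]^(1/3) = 0.02721 m.

27.2 mm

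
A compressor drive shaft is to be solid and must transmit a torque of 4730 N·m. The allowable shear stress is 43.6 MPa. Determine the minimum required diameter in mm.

For a solid shaft τ_max = 16T/(πd³), so d = (16T/(π τ_allow))^(1/3) = (16·4730/(π·4.36×10^7))^(1/3) = 0.08206 m.

82.1 mm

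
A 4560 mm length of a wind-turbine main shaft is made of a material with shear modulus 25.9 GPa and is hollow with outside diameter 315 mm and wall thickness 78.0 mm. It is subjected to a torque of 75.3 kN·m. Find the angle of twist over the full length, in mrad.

14.7 mrad

J = π(d_o⁴ − d_i⁴)/32 = π(0.315⁴ − 0.159⁴)/32 = 9.038×10^-4 m⁴.
θ = T·L/(G·J) = 75300 × 4.56 / (25.9×10⁹ × 9.038×10^-4) = 0.01467 rad.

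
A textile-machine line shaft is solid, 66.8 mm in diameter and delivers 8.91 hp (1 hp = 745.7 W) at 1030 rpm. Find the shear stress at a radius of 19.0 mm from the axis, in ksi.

0.0868 ksi

ω = 2π·1030/60 = 107.9 rad/s, so T = P/ω = 8.91×745.7 / 107.9 = 61.60 N·m.
J = πd⁴/32 = π(0.0668)⁴/32 = 1.955×10^-6 m⁴.
Shear stress varies linearly with radius: τ = T·r/J = 61.60 × 0.0190 / 1.955×10^-6 = 5.987×10^5 Pa.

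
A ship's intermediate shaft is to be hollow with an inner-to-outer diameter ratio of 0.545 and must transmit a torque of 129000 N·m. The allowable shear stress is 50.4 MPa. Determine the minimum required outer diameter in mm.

243 mm

For a hollow shaft with d_i/d_o = 0.545: τ_max = 16T/(π d_o³ (1−k⁴)), so d_o = [16T/(π τ_allow (1−k⁴))]^(1/3) = [16·129000/(π·5.04×10^7·0.9118)]^(1/3) = 0.2427 m.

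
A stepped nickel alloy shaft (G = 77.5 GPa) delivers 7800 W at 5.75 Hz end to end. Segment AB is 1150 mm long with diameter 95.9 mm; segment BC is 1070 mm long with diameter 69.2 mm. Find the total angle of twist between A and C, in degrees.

ω = 2π·5.75 = 36.13 rad/s, so T = P/ω = 7800 / 36.13 = 215.9 N·m.
J_AB = π(0.0959)⁴/32 = 8.30×10^-6 m⁴; J_BC = π(0.0692)⁴/32 = 2.25×10^-6 m⁴.
θ = (T/G)·Σ L_i/J_i = (215.9/77.5×10⁹)·(1.15/8.30×10^-6 + 1.07/2.25×10^-6) = 1.710×10^-3 rad.

0.0980°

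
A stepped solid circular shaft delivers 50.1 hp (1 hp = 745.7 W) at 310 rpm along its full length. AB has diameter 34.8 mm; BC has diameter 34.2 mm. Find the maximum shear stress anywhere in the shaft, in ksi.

ω = 2π·310/60 = 32.46 rad/s, so T = P/ω = 50.1×745.7 / 32.46 = 1151 N·m.
Under the same torque, τ_max = 16T/(πd³) is largest where d is smallest — segment BC (d = 34.2 mm).
τ_max = 16·1151/(π·(0.0342)³) = 1.465×10^8 Pa.

21.3 ksi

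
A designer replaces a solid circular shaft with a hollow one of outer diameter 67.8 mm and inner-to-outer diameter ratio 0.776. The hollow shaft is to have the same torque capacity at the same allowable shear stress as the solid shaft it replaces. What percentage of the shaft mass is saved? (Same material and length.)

Equal τ_max and T ⇒ the solid shaft needs d_s³ = d_o³(1−k⁴), so d_s = 67.8·(1−0.776⁴)^(1/3) = 58.35 mm.
Area ratio A_h/A_s = d_o²(1−k²)/d_s² = (1−k²)/(1−k⁴)^(2/3) = 0.5371.
Mass saving = 1 − 0.5371 = 46.3 %.

46.3 %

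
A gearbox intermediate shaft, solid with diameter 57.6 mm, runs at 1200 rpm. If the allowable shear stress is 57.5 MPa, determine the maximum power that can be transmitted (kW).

271 kW

J = πd⁴/32 = π(0.0576)⁴/32 = 1.081×10^-6 m⁴.
T_max = τ_allow·J/r = 5.75×10^7 × 1.081×10^-6 / 0.0288 = 2158 N·m.
ω = 2π·1200/60 = 125.7 rad/s, so P_max = T_max·ω = 2.711×10^5 W.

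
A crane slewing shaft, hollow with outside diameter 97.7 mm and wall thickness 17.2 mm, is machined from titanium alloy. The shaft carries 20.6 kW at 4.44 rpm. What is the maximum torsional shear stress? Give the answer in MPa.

294 MPa

ω = 2π·4.44/60 = 0.4650 rad/s, so T = P/ω = 20.6×10³ / 0.4650 = 44310 N·m.
J = π(d_o⁴ − d_i⁴)/32 = π(0.0977⁴ − 0.0633⁴)/32 = 7.369×10^-6 m⁴.
τ_max = T·r/J = 44310 × 0.0489 / 7.369×10^-6 = 2.937×10^8 Pa.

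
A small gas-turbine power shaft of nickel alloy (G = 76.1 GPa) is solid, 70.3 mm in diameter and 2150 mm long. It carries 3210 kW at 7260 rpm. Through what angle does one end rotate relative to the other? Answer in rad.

ω = 2π·7260/60 = 760.3 rad/s, so T = P/ω = 3210×10³ / 760.3 = 4222 N·m.
J = πd⁴/32 = π(0.0703)⁴/32 = 2.398×10^-6 m⁴.
θ = T·L/(G·J) = 4222 × 2.15 / (76.1×10⁹ × 2.398×10^-6) = 0.04975 rad.

0.0497 rad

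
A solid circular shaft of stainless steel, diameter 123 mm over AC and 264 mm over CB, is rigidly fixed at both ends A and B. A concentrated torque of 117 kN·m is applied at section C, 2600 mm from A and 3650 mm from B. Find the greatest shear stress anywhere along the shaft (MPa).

30.4 MPa

Compatibility: T_A·a/J_AC = T_B·b/J_CB with T_A + T_B = T₀.
J_AC = 2.25×10^-5 m⁴, J_CB = 4.77×10^-4 m⁴, so T_A = T₀·(J_AC/a)/((J_AC/a)+(J_CB/b)) = 7259 N·m, T_B = 109700 N·m.
τ in each portion: τ_AC = 1.99×10^7 Pa, τ_CB = 3.04×10^7 Pa; maximum is in CB.
τ_max = T_CB·r/J = 109700·0.132/4.77×10^-4 = 3.038×10^7 Pa.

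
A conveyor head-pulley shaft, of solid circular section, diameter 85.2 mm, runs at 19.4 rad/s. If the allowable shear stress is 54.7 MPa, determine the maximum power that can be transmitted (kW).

J = πd⁴/32 = π(0.0852)⁴/32 = 5.173×10^-6 m⁴.
T_max = τ_allow·J/r = 5.47×10^7 × 5.173×10^-6 / 0.0426 = 6643 N·m.
ω = 19.4 rad/s, so P_max = T_max·ω = 1.289×10^5 W.

129 kW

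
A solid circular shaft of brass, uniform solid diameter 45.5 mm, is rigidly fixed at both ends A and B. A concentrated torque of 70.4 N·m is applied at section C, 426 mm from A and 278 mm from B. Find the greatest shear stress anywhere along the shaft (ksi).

0.334 ksi

With uniform GJ and both ends fixed, compatibility θ_AC = θ_CB gives T_A·a = T_B·b, together with T_A + T_B = T₀.
T_A = T₀·b/(a+b) = 70.40·278/704.0 = 27.80 N·m; T_B = 42.60 N·m.
τ in each portion: τ_AC = 1.50×10^6 Pa, τ_CB = 2.30×10^6 Pa; maximum is in CB.
τ_max = T_CB·r/J = 42.60·0.0227/4.21×10^-7 = 2.303×10^6 Pa.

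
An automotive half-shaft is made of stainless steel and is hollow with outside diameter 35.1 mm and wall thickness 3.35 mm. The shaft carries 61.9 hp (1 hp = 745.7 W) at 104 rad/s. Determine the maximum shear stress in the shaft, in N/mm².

ω = 104 rad/s, so T = P/ω = 61.9×745.7 / 104.0 = 443.8 N·m.
J = π(d_o⁴ − d_i⁴)/32 = π(0.0351⁴ − 0.0284⁴)/32 = 8.515×10^-8 m⁴.
τ_max = T·r/J = 443.8 × 0.0175 / 8.515×10^-8 = 9.148×10^7 Pa.

91.5 N/mm²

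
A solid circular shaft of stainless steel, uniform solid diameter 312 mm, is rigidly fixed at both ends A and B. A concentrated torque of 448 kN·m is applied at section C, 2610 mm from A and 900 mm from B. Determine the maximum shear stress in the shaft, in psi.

8100 psi

With uniform GJ and both ends fixed, compatibility θ_AC = θ_CB gives T_A·a = T_B·b, together with T_A + T_B = T₀.
T_A = T₀·b/(a+b) = 448000·900/3510 = 114900 N·m; T_B = 333100 N·m.
τ in each portion: τ_AC = 1.93×10^7 Pa, τ_CB = 5.59×10^7 Pa; maximum is in CB.
τ_max = T_CB·r/J = 333100·0.156/9.30×10^-4 = 5.586×10^7 Pa.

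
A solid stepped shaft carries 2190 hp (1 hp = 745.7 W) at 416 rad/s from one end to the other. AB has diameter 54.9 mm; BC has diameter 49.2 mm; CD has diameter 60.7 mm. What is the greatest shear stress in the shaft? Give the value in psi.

ω = 416 rad/s, so T = P/ω = 2190×745.7 / 416.0 = 3926 N·m.
Under the same torque, τ_max = 16T/(πd³) is largest where d is smallest — segment BC (d = 49.2 mm).
τ_max = 16·3926/(π·(0.0492)³) = 1.679×10^8 Pa.

24300 psi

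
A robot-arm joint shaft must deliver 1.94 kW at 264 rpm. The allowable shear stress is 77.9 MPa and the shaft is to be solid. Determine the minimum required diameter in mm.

ω = 2π·264/60 = 27.65 rad/s, so T = P/ω = 1.94×10³ / 27.65 = 70.17 N·m.
For a solid shaft τ_max = 16T/(πd³), so d = (16T/(π τ_allow))^(1/3) = (16·70.17/(π·7.79×10^7))^(1/3) = 0.01662 m.

16.6 mm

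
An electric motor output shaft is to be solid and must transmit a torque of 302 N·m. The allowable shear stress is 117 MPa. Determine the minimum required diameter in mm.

For a solid shaft τ_max = 16T/(πd³), so d = (16T/(π τ_allow))^(1/3) = (16·302.0/(π·1.17×10^8))^(1/3) = 0.02360 m.

23.6 mm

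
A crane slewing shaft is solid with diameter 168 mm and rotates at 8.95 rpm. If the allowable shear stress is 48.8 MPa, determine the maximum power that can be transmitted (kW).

42.6 kW

J = πd⁴/32 = π(0.168)⁴/32 = 7.821×10^-5 m⁴.
T_max = τ_allow·J/r = 4.88×10^7 × 7.821×10^-5 / 0.0840 = 45430 N·m.
ω = 2π·8.95/60 = 0.9372 rad/s, so P_max = T_max·ω = 4.258×10^4 W.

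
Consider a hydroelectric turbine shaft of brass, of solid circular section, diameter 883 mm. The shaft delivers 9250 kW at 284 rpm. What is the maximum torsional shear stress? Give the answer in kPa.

2300 kPa

ω = 2π·284/60 = 29.74 rad/s, so T = P/ω = 9250×10³ / 29.74 = 311000 N·m.
J = πd⁴/32 = π(0.883)⁴/32 = 0.05968 m⁴.
τ_max = T·r/J = 311000 × 0.442 / 0.05968 = 2.301×10^6 Pa.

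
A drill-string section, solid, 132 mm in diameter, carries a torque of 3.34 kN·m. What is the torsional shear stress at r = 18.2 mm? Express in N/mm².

J = πd⁴/32 = π(0.132)⁴/32 = 2.981×10^-5 m⁴.
Shear stress varies linearly with radius: τ = T·r/J = 3340 × 0.0182 / 2.981×10^-5 = 2.039×10^6 Pa.

2.04 N/mm²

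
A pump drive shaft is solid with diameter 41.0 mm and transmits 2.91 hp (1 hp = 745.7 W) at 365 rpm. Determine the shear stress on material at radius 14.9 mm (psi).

ω = 2π·365/60 = 38.22 rad/s, so T = P/ω = 2.91×745.7 / 38.22 = 56.77 N·m.
J = πd⁴/32 = π(0.0410)⁴/32 = 2.774×10^-7 m⁴.
Shear stress varies linearly with radius: τ = T·r/J = 56.77 × 0.0149 / 2.774×10^-7 = 3.049×10^6 Pa.

442 psi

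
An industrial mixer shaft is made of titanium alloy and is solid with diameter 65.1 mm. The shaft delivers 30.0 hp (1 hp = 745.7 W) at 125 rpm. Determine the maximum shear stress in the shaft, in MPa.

ω = 2π·125/60 = 13.09 rad/s, so T = P/ω = 30.0×745.7 / 13.09 = 1709 N·m.
J = πd⁴/32 = π(0.0651)⁴/32 = 1.763×10^-6 m⁴.
τ_max = T·r/J = 1709 × 0.0325 / 1.763×10^-6 = 3.155×10^7 Pa.

31.5 MPa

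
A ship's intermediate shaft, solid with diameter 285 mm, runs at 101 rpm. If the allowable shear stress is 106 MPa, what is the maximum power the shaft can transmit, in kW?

J = πd⁴/32 = π(0.285)⁴/32 = 6.477×10^-4 m⁴.
T_max = τ_allow·J/r = 1.06×10^8 × 6.477×10^-4 / 0.142 = 481800 N·m.
ω = 2π·101/60 = 10.58 rad/s, so P_max = T_max·ω = 5.096×10^6 W.

5100 kW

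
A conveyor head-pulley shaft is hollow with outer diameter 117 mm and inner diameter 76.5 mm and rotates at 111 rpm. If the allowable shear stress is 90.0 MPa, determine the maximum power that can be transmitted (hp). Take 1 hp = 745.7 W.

J = π(d_o⁴ − d_i⁴)/32 = π(0.117⁴ − 0.0765⁴)/32 = 1.503×10^-5 m⁴.
T_max = τ_allow·J/r = 9.00×10^7 × 1.503×10^-5 / 0.0585 = 23130 N·m.
ω = 2π·111/60 = 11.62 rad/s, so P_max = T_max·ω = 2.689×10^5 W.

361 hp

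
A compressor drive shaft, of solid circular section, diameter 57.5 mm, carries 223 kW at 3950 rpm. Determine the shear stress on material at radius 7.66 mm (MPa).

3.85 MPa

ω = 2π·3950/60 = 413.6 rad/s, so T = P/ω = 223×10³ / 413.6 = 539.1 N·m.
J = πd⁴/32 = π(0.0575)⁴/32 = 1.073×10^-6 m⁴.
Shear stress varies linearly with radius: τ = T·r/J = 539.1 × 0.00766 / 1.073×10^-6 = 3.848×10^6 Pa.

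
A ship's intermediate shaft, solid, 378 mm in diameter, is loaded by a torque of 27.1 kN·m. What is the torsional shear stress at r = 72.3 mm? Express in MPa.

J = πd⁴/32 = π(0.378)⁴/32 = 2.004×10^-3 m⁴.
Shear stress varies linearly with radius: τ = T·r/J = 27100 × 0.0723 / 2.004×10^-3 = 9.776×10^5 Pa.

0.978 MPa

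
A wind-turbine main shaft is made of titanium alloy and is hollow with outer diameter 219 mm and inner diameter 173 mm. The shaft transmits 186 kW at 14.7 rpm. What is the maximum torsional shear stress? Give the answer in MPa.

ω = 2π·14.7/60 = 1.539 rad/s, so T = P/ω = 186×10³ / 1.539 = 120800 N·m.
J = π(d_o⁴ − d_i⁴)/32 = π(0.219⁴ − 0.173⁴)/32 = 1.379×10^-4 m⁴.
τ_max = T·r/J = 120800 × 0.110 / 1.379×10^-4 = 9.595×10^7 Pa.

96.0 MPa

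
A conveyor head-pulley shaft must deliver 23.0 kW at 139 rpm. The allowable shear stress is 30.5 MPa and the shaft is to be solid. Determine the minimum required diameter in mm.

ω = 2π·139/60 = 14.56 rad/s, so T = P/ω = 23.0×10³ / 14.56 = 1580 N·m.
For a solid shaft τ_max = 16T/(πd³), so d = (16T/(π τ_allow))^(1/3) = (16·1580/(π·3.05×10^7))^(1/3) = 0.06414 m.

64.1 mm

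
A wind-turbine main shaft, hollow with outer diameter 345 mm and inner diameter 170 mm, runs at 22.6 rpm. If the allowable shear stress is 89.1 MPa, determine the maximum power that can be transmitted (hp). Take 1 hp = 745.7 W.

2150 hp

J = π(d_o⁴ − d_i⁴)/32 = π(0.345⁴ − 0.170⁴)/32 = 1.309×10^-3 m⁴.
T_max = τ_allow·J/r = 8.91×10^7 × 1.309×10^-3 / 0.172 = 676000 N·m.
ω = 2π·22.6/60 = 2.367 rad/s, so P_max = T_max·ω = 1.600×10^6 W.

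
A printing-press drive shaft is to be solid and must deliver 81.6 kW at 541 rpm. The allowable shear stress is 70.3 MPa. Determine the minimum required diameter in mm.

ω = 2π·541/60 = 56.65 rad/s, so T = P/ω = 81.6×10³ / 56.65 = 1440 N·m.
For a solid shaft τ_max = 16T/(πd³), so d = (16T/(π τ_allow))^(1/3) = (16·1440/(π·7.03×10^7))^(1/3) = 0.04708 m.

47.1 mm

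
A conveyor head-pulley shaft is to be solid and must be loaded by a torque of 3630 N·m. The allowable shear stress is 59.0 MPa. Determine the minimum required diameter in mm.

For a solid shaft τ_max = 16T/(πd³), so d = (16T/(π τ_allow))^(1/3) = (16·3630/(π·5.90×10^7))^(1/3) = 0.06792 m.

67.9 mm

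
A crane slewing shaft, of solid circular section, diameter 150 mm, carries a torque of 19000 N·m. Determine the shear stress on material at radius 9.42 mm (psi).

522 psi

J = πd⁴/32 = π(0.150)⁴/32 = 4.970×10^-5 m⁴.
Shear stress varies linearly with radius: τ = T·r/J = 19000 × 0.00942 / 4.970×10^-5 = 3.601×10^6 Pa.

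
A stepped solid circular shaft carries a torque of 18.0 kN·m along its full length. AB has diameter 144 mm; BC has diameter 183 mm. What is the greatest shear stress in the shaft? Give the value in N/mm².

Under the same torque, τ_max = 16T/(πd³) is largest where d is smallest — segment AB (d = 144 mm).
τ_max = 16·18000/(π·(0.144)³) = 3.070×10^7 Pa.

30.7 N/mm²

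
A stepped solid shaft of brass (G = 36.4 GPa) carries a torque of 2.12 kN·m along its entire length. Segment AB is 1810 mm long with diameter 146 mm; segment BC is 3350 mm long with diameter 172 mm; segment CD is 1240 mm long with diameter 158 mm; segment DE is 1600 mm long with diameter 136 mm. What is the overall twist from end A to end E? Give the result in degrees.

0.492°

J_AB = π(0.146)⁴/32 = 4.46×10^-5 m⁴; J_BC = π(0.172)⁴/32 = 8.59×10^-5 m⁴; J_CD = π(0.158)⁴/32 = 6.12×10^-5 m⁴; J_DE = π(0.136)⁴/32 = 3.36×10^-5 m⁴.
θ = (T/G)·Σ L_i/J_i = (2120/36.4×10⁹)·(1.81/4.46×10^-5 + 3.35/8.59×10^-5 + 1.24/6.12×10^-5 + 1.60/3.36×10^-5) = 8.589×10^-3 rad.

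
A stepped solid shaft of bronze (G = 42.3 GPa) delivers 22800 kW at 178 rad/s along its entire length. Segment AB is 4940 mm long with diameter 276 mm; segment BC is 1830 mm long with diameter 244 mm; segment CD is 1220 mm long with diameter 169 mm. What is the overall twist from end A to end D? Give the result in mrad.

88.3 mrad

ω = 178 rad/s, so T = P/ω = 22800×10³ / 178.0 = 128100 N·m.
J_AB = π(0.276)⁴/32 = 5.70×10^-4 m⁴; J_BC = π(0.244)⁴/32 = 3.48×10^-4 m⁴; J_CD = π(0.169)⁴/32 = 8.01×10^-5 m⁴.
θ = (T/G)·Σ L_i/J_i = (128100/42.3×10⁹)·(4.94/5.70×10^-4 + 1.83/3.48×10^-4 + 1.22/8.01×10^-5) = 0.08831 rad.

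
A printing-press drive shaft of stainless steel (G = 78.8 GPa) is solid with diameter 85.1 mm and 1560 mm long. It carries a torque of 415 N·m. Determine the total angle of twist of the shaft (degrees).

0.0914°

J = πd⁴/32 = π(0.0851)⁴/32 = 5.149×10^-6 m⁴.
θ = T·L/(G·J) = 415.0 × 1.56 / (78.8×10⁹ × 5.149×10^-6) = 1.596×10^-3 rad.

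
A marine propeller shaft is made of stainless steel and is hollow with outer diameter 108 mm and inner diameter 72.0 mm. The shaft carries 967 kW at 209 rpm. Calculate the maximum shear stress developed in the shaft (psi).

ω = 2π·209/60 = 21.89 rad/s, so T = P/ω = 967×10³ / 21.89 = 44180 N·m.
J = π(d_o⁴ − d_i⁴)/32 = π(0.108⁴ − 0.0720⁴)/32 = 1.072×10^-5 m⁴.
τ_max = T·r/J = 44180 × 0.0540 / 1.072×10^-5 = 2.226×10^8 Pa.

32300 psi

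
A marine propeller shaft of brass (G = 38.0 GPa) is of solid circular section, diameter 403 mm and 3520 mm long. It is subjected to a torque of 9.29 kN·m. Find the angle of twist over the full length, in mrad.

0.332 mrad

J = πd⁴/32 = π(0.403)⁴/32 = 2.590×10^-3 m⁴.
θ = T·L/(G·J) = 9290 × 3.52 / (38.0×10⁹ × 2.590×10^-3) = 3.323×10^-4 rad.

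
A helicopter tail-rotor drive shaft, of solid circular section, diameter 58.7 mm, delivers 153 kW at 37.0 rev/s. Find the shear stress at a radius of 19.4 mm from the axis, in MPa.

ω = 2π·37.0 = 232.5 rad/s, so T = P/ω = 153×10³ / 232.5 = 658.1 N·m.
J = πd⁴/32 = π(0.0587)⁴/32 = 1.166×10^-6 m⁴.
Shear stress varies linearly with radius: τ = T·r/J = 658.1 × 0.0194 / 1.166×10^-6 = 1.095×10^7 Pa.

11.0 MPa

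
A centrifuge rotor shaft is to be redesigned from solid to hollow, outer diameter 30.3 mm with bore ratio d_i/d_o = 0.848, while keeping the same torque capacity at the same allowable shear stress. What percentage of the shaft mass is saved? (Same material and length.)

54.4 %

Equal τ_max and T ⇒ the solid shaft needs d_s³ = d_o³(1−k⁴), so d_s = 30.3·(1−0.848⁴)^(1/3) = 23.77 mm.
Area ratio A_h/A_s = d_o²(1−k²)/d_s² = (1−k²)/(1−k⁴)^(2/3) = 0.4564.
Mass saving = 1 − 0.4564 = 54.4 %.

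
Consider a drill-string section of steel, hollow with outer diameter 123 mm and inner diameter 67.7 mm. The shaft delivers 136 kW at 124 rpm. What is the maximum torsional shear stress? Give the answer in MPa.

ω = 2π·124/60 = 12.99 rad/s, so T = P/ω = 136×10³ / 12.99 = 10470 N·m.
J = π(d_o⁴ − d_i⁴)/32 = π(0.123⁴ − 0.0677⁴)/32 = 2.041×10^-5 m⁴.
τ_max = T·r/J = 10470 × 0.0615 / 2.041×10^-5 = 3.156×10^7 Pa.

31.6 MPa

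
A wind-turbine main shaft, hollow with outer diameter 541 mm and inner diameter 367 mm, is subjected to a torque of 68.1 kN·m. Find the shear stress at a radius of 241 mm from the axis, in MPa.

J = π(d_o⁴ − d_i⁴)/32 = π(0.541⁴ − 0.367⁴)/32 = 6.629×10^-3 m⁴.
Shear stress varies linearly with radius: τ = T·r/J = 68100 × 0.241 / 6.629×10^-3 = 2.476×10^6 Pa.

2.48 MPa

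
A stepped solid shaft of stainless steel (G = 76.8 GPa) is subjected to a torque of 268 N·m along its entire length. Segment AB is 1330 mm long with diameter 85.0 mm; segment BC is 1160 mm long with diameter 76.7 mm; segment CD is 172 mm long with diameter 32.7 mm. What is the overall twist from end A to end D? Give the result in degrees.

0.427°

J_AB = π(0.0850)⁴/32 = 5.12×10^-6 m⁴; J_BC = π(0.0767)⁴/32 = 3.40×10^-6 m⁴; J_CD = π(0.0327)⁴/32 = 1.12×10^-7 m⁴.
θ = (T/G)·Σ L_i/J_i = (268.0/76.8×10⁹)·(1.33/5.12×10^-6 + 1.16/3.40×10^-6 + 0.172/1.12×10^-7) = 7.444×10^-3 rad.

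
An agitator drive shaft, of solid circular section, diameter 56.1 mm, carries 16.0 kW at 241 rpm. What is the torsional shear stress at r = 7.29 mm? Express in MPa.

4.75 MPa

ω = 2π·241/60 = 25.24 rad/s, so T = P/ω = 16.0×10³ / 25.24 = 634.0 N·m.
J = πd⁴/32 = π(0.0561)⁴/32 = 9.724×10^-7 m⁴.
Shear stress varies linearly with radius: τ = T·r/J = 634.0 × 0.00729 / 9.724×10^-7 = 4.753×10^6 Pa.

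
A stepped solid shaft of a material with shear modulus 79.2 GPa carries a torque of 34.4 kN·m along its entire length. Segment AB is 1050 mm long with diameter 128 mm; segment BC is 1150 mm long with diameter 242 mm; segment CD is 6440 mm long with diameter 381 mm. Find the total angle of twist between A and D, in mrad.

20.1 mrad

J_AB = π(0.128)⁴/32 = 2.64×10^-5 m⁴; J_BC = π(0.242)⁴/32 = 3.37×10^-4 m⁴; J_CD = π(0.381)⁴/32 = 2.07×10^-3 m⁴.
θ = (T/G)·Σ L_i/J_i = (34400/79.2×10⁹)·(1.05/2.64×10^-5 + 1.15/3.37×10^-4 + 6.44/2.07×10^-3) = 0.02014 rad.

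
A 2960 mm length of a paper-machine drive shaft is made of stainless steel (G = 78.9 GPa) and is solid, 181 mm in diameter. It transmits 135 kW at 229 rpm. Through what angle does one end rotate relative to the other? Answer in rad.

0.00200 rad

ω = 2π·229/60 = 23.98 rad/s, so T = P/ω = 135×10³ / 23.98 = 5629 N·m.
J = πd⁴/32 = π(0.181)⁴/32 = 1.054×10^-4 m⁴.
θ = T·L/(G·J) = 5629 × 2.96 / (78.9×10⁹ × 1.054×10^-4) = 2.004×10^-3 rad.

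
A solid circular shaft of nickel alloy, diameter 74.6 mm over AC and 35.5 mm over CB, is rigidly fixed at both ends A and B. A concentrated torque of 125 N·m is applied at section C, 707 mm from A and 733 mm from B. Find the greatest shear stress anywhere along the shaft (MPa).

Compatibility: T_A·a/J_AC = T_B·b/J_CB with T_A + T_B = T₀.
J_AC = 3.04×10^-6 m⁴, J_CB = 1.56×10^-7 m⁴, so T_A = T₀·(J_AC/a)/((J_AC/a)+(J_CB/b)) = 119.1 N·m, T_B = 5.891 N·m.
τ in each portion: τ_AC = 1.46×10^6 Pa, τ_CB = 6.71×10^5 Pa; maximum is in AC.
τ_max = T_AC·r/J = 119.1·0.0373/3.04×10^-6 = 1.461×10^6 Pa.

1.46 MPa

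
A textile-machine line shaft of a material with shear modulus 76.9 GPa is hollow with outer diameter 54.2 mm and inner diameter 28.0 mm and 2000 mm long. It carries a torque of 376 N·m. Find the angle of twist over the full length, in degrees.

0.712°

J = π(d_o⁴ − d_i⁴)/32 = π(0.0542⁴ − 0.0280⁴)/32 = 7.869×10^-7 m⁴.
θ = T·L/(G·J) = 376.0 × 2.00 / (76.9×10⁹ × 7.869×10^-7) = 0.01243 rad.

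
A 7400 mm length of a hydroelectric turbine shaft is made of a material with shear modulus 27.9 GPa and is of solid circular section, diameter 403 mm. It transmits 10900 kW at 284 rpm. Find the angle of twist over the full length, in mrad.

ω = 2π·284/60 = 29.74 rad/s, so T = P/ω = 10900×10³ / 29.74 = 366500 N·m.
J = πd⁴/32 = π(0.403)⁴/32 = 2.590×10^-3 m⁴.
θ = T·L/(G·J) = 366500 × 7.40 / (27.9×10⁹ × 2.590×10^-3) = 0.03754 rad.

37.5 mrad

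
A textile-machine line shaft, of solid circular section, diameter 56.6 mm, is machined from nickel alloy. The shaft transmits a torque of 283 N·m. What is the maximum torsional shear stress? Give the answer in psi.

1150 psi

J = πd⁴/32 = π(0.0566)⁴/32 = 1.008×10^-6 m⁴.
τ_max = T·r/J = 283.0 × 0.0283 / 1.008×10^-6 = 7.949×10^6 Pa.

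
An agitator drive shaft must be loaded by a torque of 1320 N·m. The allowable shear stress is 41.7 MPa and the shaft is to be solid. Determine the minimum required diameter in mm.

For a solid shaft τ_max = 16T/(πd³), so d = (16T/(π τ_allow))^(1/3) = (16·1320/(π·4.17×10^7))^(1/3) = 0.05443 m.

54.4 mm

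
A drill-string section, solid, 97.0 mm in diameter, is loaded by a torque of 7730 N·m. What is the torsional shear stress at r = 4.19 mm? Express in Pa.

3.73e6 Pa

J = πd⁴/32 = π(0.0970)⁴/32 = 8.691×10^-6 m⁴.
Shear stress varies linearly with radius: τ = T·r/J = 7730 × 0.00419 / 8.691×10^-6 = 3.727×10^6 Pa.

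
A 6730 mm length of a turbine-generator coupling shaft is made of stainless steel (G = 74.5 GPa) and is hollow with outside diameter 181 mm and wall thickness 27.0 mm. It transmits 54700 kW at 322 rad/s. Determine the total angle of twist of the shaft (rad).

ω = 322 rad/s, so T = P/ω = 54700×10³ / 322.0 = 169900 N·m.
J = π(d_o⁴ − d_i⁴)/32 = π(0.181⁴ − 0.127⁴)/32 = 7.983×10^-5 m⁴.
θ = T·L/(G·J) = 169900 × 6.73 / (74.5×10⁹ × 7.983×10^-5) = 0.1922 rad.

0.192 rad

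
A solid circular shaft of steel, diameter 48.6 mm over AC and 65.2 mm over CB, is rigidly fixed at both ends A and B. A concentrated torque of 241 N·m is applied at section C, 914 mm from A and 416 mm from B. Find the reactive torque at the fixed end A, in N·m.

Compatibility: T_A·a/J_AC = T_B·b/J_CB with T_A + T_B = T₀.
J_AC = 5.48×10^-7 m⁴, J_CB = 1.77×10^-6 m⁴, so T_A = T₀·(J_AC/a)/((J_AC/a)+(J_CB/b)) = 29.69 N·m, T_B = 211.3 N·m.

29.7 N·m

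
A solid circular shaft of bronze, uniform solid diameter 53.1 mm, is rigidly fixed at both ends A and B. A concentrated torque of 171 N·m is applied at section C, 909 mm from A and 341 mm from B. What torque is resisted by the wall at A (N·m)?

With uniform GJ and both ends fixed, compatibility θ_AC = θ_CB gives T_A·a = T_B·b, together with T_A + T_B = T₀.
T_A = T₀·b/(a+b) = 171.0·341/1250 = 46.65 N·m; T_B = 124.4 N·m.

46.6 N·m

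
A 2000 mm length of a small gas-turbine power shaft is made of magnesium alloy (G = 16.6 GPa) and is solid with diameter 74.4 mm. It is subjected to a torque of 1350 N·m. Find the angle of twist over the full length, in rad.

0.0541 rad

J = πd⁴/32 = π(0.0744)⁴/32 = 3.008×10^-6 m⁴.
θ = T·L/(G·J) = 1350 × 2.00 / (16.6×10⁹ × 3.008×10^-6) = 0.05407 rad.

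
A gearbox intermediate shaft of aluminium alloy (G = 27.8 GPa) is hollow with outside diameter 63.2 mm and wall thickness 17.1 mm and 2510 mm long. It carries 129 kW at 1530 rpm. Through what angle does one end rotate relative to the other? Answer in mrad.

ω = 2π·1530/60 = 160.2 rad/s, so T = P/ω = 129×10³ / 160.2 = 805.1 N·m.
J = π(d_o⁴ − d_i⁴)/32 = π(0.0632⁴ − 0.0290⁴)/32 = 1.497×10^-6 m⁴.
θ = T·L/(G·J) = 805.1 × 2.51 / (27.8×10⁹ × 1.497×10^-6) = 0.04857 rad.

48.6 mrad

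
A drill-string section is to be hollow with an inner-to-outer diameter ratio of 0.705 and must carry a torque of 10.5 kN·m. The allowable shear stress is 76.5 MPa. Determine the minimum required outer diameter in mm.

For a hollow shaft with d_i/d_o = 0.705: τ_max = 16T/(π d_o³ (1−k⁴)), so d_o = [16T/(π τ_allow (1−k⁴))]^(1/3) = [16·10500/(π·7.65×10^7·0.7530)]^(1/3) = 0.09755 m.

97.6 mm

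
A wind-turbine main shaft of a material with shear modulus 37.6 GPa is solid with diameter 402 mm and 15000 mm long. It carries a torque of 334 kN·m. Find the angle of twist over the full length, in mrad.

J = πd⁴/32 = π(0.402)⁴/32 = 2.564×10^-3 m⁴.
θ = T·L/(G·J) = 334000 × 15.0 / (37.6×10⁹ × 2.564×10^-3) = 0.05197 rad.

52.0 mrad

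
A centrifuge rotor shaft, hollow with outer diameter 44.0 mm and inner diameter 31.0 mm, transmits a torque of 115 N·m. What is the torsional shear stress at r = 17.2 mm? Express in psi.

J = π(d_o⁴ − d_i⁴)/32 = π(0.0440⁴ − 0.0310⁴)/32 = 2.773×10^-7 m⁴.
Shear stress varies linearly with radius: τ = T·r/J = 115.0 × 0.0172 / 2.773×10^-7 = 7.133×10^6 Pa.

1030 psi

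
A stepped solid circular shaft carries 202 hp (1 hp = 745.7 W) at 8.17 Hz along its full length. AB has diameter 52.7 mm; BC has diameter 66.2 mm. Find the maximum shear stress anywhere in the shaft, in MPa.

ω = 2π·8.17 = 51.33 rad/s, so T = P/ω = 202×745.7 / 51.33 = 2934 N·m.
Under the same torque, τ_max = 16T/(πd³) is largest where d is smallest — segment AB (d = 52.7 mm).
τ_max = 16·2934/(π·(0.0527)³) = 1.021×10^8 Pa.

102 MPa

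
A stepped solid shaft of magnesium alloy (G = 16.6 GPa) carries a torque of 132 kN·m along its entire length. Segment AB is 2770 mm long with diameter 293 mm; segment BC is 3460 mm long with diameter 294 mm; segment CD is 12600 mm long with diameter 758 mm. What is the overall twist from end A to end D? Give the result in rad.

J_AB = π(0.293)⁴/32 = 7.24×10^-4 m⁴; J_BC = π(0.294)⁴/32 = 7.33×10^-4 m⁴; J_CD = π(0.758)⁴/32 = 0.0324 m⁴.
θ = (T/G)·Σ L_i/J_i = (132000/16.6×10⁹)·(2.77/7.24×10^-4 + 3.46/7.33×10^-4 + 12.6/0.0324) = 0.07104 rad.

0.0710 rad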